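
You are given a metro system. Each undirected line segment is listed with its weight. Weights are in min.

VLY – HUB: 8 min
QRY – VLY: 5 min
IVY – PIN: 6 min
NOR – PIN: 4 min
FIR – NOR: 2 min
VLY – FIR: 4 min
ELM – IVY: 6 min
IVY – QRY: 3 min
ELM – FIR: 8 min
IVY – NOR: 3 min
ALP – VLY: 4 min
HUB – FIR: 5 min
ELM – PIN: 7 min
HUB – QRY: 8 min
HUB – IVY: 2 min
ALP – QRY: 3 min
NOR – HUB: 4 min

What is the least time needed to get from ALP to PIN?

12 min

Settle nodes by increasing distance from ALP:
ALP: 0
QRY: 3  (via ALP)
VLY: 4  (via ALP)
IVY: 6  (via QRY)
HUB: 8  (via IVY)
FIR: 8  (via VLY)
NOR: 9  (via IVY)
ELM: 12  (via IVY)
PIN: 12  (via IVY)
Shortest route: ALP → QRY → IVY → PIN = 12 min.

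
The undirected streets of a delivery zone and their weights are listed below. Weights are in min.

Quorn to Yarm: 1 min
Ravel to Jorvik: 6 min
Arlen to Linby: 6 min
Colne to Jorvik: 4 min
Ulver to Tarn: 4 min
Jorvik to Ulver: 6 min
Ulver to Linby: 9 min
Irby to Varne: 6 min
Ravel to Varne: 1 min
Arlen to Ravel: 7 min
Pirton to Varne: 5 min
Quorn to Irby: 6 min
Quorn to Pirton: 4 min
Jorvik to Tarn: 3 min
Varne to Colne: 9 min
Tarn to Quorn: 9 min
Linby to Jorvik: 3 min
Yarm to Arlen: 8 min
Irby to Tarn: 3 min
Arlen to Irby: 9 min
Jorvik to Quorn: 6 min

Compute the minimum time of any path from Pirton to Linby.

13 min

Settle nodes by increasing distance from Pirton:
Pirton: 0
Quorn: 4  (via Pirton)
Varne: 5  (via Pirton)
Yarm: 5  (via Quorn)
Ravel: 6  (via Varne)
Jorvik: 10  (via Quorn)
Irby: 10  (via Quorn)
Arlen: 13  (via Yarm)
Tarn: 13  (via Quorn)
Linby: 13  (via Jorvik)
Shortest route: Pirton → Quorn → Jorvik → Linby = 13 min.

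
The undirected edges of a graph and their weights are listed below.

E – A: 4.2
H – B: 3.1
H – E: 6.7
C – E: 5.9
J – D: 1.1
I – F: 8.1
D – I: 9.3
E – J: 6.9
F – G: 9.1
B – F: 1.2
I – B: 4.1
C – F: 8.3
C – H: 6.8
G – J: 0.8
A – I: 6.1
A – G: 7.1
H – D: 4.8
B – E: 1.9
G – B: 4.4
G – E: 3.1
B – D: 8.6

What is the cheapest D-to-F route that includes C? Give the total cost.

Shortest D→C: D–J–G–E–C = 10.9
Shortest C→F: C–F = 8.3
Total via C: 10.9 + 8.3 = 19.2.

19.2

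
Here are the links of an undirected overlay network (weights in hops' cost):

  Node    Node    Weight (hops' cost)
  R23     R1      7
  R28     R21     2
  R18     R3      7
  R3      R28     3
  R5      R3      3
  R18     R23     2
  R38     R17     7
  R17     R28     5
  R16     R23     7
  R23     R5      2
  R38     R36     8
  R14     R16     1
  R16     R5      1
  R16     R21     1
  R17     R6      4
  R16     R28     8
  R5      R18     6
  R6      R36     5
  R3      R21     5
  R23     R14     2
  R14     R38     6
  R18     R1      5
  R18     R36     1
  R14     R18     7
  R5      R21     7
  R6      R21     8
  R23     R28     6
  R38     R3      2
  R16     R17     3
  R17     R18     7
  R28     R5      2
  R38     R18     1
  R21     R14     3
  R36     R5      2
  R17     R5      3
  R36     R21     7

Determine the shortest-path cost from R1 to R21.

Compare a few routes:
R1 - R23 - R14 - R16 - R21: 7+2+1+1 = 11
R1 - R18 - R23 - R14 - R16 - R21: 5+2+2+1+1 = 11
R1 - R18 - R23 - R5 - R16 - R21: 5+2+2+1+1 = 11
R1 - R18 - R36 - R5 - R16 - R21: 5+1+2+1+1 = 10
The minimum is 10 hops' cost via R1 - R18 - R36 - R5 - R16 - R21.

10 hops' cost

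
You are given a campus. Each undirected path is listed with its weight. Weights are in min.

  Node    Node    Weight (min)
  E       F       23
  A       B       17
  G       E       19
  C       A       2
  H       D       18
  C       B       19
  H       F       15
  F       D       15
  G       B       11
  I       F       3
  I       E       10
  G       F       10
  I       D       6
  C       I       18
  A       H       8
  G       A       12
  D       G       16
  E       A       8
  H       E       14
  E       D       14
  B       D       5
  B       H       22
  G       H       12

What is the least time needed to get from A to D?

22 min

Candidate routes:
A–E–I–D: 8+10+6 = 24
A–E–D: 8+14 = 22
Cheapest is A–E–D at 22 min.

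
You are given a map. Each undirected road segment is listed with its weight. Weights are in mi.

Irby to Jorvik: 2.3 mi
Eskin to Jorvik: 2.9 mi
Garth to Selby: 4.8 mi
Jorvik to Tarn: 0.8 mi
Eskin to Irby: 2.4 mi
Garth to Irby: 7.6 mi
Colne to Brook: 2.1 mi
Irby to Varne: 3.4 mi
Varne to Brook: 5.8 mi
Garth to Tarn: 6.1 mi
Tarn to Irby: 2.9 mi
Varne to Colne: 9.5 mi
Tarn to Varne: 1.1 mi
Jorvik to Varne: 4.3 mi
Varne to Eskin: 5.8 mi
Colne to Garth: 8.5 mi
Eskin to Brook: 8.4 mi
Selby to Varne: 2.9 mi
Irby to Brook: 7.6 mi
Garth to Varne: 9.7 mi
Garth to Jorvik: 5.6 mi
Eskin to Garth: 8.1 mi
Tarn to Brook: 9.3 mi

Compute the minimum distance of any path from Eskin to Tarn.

3.7 mi

Running Dijkstra from Eskin:
Eskin: 0
Irby: 2.4  (via Eskin)
Jorvik: 2.9  (via Eskin)
Tarn: 3.7  (via Jorvik)
Shortest route: Eskin → Jorvik → Tarn = 3.7 mi.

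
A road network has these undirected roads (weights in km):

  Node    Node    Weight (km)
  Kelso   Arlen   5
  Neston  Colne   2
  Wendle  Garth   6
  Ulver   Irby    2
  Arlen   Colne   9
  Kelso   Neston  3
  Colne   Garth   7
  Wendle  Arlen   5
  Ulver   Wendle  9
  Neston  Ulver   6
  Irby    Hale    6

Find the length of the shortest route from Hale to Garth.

Compare a few routes:
Hale–Irby–Ulver–Neston–Kelso–Arlen–Wendle–Garth: 6+2+6+3+5+5+6 = 33
Hale–Irby–Ulver–Neston–Colne–Arlen–Wendle–Garth: 6+2+6+2+9+5+6 = 36
Hale–Irby–Ulver–Neston–Colne–Garth: 6+2+6+2+7 = 23
Hale–Irby–Ulver–Neston–Kelso–Arlen–Colne–Garth: 6+2+6+3+5+9+7 = 38
Cheapest is Hale–Irby–Ulver–Neston–Colne–Garth at 23 km.

23 km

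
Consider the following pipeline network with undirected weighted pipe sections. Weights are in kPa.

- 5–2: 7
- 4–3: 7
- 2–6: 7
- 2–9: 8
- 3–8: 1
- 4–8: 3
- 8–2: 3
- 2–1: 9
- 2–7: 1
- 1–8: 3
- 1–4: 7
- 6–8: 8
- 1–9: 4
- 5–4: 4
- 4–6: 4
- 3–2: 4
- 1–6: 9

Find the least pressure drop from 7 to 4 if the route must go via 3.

Best 7 to 3: 7–2–3 costing 5
Shortest 3→4: 3–8–4 = 4
Total via 3: 5 + 4 = 9 kPa.

9 kPa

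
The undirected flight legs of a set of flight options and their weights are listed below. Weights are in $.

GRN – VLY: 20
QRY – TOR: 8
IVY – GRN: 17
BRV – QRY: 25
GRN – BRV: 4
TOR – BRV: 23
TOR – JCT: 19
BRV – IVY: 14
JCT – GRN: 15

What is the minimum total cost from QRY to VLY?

$49

Compare a few routes:
QRY - BRV - GRN - VLY: 25+4+20 = 49
QRY - BRV - IVY - GRN - VLY: 25+14+17+20 = 76
QRY - TOR - BRV - GRN - VLY: 8+23+4+20 = 55
QRY - TOR - JCT - GRN - VLY: 8+19+15+20 = 62
Cheapest is QRY - BRV - GRN - VLY at $49.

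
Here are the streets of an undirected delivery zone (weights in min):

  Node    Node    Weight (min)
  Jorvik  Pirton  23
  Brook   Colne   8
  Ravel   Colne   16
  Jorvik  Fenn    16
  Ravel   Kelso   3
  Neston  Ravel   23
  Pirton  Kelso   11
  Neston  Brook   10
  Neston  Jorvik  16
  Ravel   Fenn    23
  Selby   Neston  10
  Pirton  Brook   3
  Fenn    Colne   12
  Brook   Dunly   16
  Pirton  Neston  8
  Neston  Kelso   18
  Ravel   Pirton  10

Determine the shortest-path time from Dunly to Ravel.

Settle nodes by increasing distance from Dunly:
Dunly: 0
Brook: 16  (via Dunly)
Pirton: 19  (via Brook)
Colne: 24  (via Brook)
Neston: 26  (via Brook)
Ravel: 29  (via Pirton)
Shortest route: Dunly → Brook → Pirton → Ravel = 29 min.

29 min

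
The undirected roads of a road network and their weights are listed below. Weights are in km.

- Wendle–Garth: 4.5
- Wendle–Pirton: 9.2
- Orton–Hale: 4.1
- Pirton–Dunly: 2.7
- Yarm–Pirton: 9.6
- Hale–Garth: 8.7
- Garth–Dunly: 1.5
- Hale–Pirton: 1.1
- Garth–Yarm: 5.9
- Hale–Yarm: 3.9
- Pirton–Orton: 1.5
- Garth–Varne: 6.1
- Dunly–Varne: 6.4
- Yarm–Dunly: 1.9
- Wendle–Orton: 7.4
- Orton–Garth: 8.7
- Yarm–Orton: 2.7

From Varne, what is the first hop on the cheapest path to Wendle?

Compare a few routes:
Varne - Garth - Wendle: 6.1+4.5 = 10.6
Varne - Dunly - Pirton - Wendle: 6.4+2.7+9.2 = 18.3
Varne - Dunly - Pirton - Orton - Wendle: 6.4+2.7+1.5+7.4 = 18
Varne - Dunly - Garth - Wendle: 6.4+1.5+4.5 = 12.4
Cheapest is Varne - Garth - Wendle at 10.6 km.
So from Varne the first move is to Garth.

Garth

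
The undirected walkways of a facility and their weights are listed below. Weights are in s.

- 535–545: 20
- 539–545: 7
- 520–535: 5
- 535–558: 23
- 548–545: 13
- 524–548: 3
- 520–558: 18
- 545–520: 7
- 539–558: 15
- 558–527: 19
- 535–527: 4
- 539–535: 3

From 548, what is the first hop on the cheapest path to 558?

Enumerating some paths:
548 → 545 → 539 → 558: 13+7+15 = 35
548 → 545 → 520 → 558: 13+7+18 = 38
548 → 545 → 520 → 535 → 539 → 558: 13+7+5+3+15 = 43
548 → 545 → 539 → 535 → 520 → 558: 13+7+3+5+18 = 46
Cheapest is 548 → 545 → 539 → 558 at 35 s.
So from 548 the first move is to 545.

545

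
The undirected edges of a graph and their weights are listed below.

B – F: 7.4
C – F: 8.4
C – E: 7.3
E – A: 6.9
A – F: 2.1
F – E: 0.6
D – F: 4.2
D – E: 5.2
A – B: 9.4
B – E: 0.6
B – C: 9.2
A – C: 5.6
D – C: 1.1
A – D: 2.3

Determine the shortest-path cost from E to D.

4.8

Settle nodes by increasing distance from E:
E: 0
B: 0.6  (via E)
F: 0.6  (via E)
A: 2.7  (via F)
D: 4.8  (via F)
Shortest route: E–F–D = 4.8.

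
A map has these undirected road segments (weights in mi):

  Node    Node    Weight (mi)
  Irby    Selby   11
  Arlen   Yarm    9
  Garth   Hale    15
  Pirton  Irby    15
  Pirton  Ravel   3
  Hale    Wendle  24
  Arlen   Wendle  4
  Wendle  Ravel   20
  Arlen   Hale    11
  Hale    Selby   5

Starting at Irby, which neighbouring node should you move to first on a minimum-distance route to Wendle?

Selby

Candidate routes:
Irby - Selby - Hale - Wendle: 11+5+24 = 40
Irby - Selby - Hale - Arlen - Wendle: 11+5+11+4 = 31
Irby - Pirton - Ravel - Wendle: 15+3+20 = 38
Cheapest is Irby - Selby - Hale - Arlen - Wendle at 31 mi.
So from Irby the first move is to Selby.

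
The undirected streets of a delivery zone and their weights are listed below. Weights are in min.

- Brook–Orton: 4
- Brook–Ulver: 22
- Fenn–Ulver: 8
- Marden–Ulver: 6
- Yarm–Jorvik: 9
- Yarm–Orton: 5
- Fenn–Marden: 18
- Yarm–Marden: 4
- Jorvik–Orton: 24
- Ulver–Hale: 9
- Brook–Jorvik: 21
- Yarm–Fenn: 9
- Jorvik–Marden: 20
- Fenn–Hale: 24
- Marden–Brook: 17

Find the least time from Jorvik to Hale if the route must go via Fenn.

Best Jorvik to Fenn: Jorvik → Yarm → Fenn costing 18
Best Fenn to Hale: Fenn → Ulver → Hale costing 17
Total via Fenn: 18 + 17 = 35 min.

35 min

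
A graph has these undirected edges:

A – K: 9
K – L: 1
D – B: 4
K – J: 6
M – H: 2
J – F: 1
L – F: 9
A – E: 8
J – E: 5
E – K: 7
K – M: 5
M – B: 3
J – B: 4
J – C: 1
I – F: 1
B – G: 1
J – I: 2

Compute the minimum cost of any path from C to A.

14

Candidate routes:
C → J → K → A: 1+6+9 = 16
C → J → F → L → K → A: 1+1+9+1+9 = 21
C → J → E → A: 1+5+8 = 14
The minimum is 14 via C → J → E → A.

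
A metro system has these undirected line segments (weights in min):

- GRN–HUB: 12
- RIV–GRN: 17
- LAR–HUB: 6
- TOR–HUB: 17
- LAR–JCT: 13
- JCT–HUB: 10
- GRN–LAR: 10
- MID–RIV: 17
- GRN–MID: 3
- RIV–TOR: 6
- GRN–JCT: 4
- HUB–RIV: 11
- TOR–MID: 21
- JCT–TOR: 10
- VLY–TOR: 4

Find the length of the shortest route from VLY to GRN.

18 min

Compare a few routes:
VLY - TOR - MID - GRN: 4+21+3 = 28
VLY - TOR - RIV - GRN: 4+6+17 = 27
VLY - TOR - RIV - MID - GRN: 4+6+17+3 = 30
VLY - TOR - JCT - GRN: 4+10+4 = 18
Cheapest is VLY - TOR - JCT - GRN at 18 min.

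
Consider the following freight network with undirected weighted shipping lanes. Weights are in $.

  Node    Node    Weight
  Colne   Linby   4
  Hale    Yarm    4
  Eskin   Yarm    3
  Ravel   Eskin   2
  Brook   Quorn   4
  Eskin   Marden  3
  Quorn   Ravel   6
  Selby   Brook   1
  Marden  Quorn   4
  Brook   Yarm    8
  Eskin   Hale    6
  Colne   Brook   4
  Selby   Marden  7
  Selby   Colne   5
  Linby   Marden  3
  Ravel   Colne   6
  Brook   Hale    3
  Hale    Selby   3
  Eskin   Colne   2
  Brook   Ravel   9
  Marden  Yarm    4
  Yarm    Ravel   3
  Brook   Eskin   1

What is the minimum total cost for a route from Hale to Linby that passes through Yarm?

Shortest Hale→Yarm: Hale → Yarm = 4
Best Yarm to Linby: Yarm → Marden → Linby costing 7
Total via Yarm: 4 + 7 = $11.

$11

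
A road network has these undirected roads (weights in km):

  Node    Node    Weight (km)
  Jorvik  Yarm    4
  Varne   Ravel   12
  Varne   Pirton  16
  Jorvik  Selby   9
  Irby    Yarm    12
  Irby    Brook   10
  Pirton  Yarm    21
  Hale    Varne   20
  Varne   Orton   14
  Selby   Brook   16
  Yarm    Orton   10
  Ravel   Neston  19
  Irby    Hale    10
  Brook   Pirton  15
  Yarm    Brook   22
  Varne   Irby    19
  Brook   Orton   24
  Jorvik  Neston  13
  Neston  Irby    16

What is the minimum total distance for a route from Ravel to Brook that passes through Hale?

52 km

Best Ravel to Hale: Ravel → Varne → Hale costing 32
Shortest Hale→Brook: Hale → Irby → Brook = 20
Total via Hale: 32 + 20 = 52 km.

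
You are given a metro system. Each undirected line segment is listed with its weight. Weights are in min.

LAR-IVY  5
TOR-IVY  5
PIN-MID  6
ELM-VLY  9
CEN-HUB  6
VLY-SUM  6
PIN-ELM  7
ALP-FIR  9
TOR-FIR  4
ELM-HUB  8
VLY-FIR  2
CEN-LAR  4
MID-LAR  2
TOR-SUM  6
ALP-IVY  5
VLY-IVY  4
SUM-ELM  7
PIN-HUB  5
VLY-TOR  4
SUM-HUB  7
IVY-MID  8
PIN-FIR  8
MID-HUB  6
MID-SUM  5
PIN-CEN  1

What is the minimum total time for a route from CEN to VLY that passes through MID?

Best CEN to MID: CEN → LAR → MID costing 6
Shortest MID→VLY: MID → SUM → VLY = 11
Total via MID: 6 + 11 = 17 min.

17 min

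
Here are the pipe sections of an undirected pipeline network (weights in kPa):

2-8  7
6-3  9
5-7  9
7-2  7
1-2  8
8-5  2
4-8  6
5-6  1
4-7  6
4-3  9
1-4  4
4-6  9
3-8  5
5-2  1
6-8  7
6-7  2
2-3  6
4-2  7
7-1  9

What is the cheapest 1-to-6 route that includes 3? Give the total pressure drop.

21 kPa

Best 1 to 3: 1 → 4 → 3 costing 13
Best 3 to 6: 3 → 8 → 5 → 6 costing 8
Total via 3: 13 + 8 = 21 kPa.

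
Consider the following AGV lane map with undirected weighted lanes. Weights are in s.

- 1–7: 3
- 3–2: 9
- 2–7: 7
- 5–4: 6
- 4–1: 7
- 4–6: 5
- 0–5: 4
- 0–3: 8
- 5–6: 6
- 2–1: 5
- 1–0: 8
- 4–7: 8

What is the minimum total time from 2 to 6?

Compare a few routes:
2–1–4–6: 5+7+5 = 17
2–7–4–6: 7+8+5 = 20
Cheapest is 2–1–4–6 at 17 s.

17 s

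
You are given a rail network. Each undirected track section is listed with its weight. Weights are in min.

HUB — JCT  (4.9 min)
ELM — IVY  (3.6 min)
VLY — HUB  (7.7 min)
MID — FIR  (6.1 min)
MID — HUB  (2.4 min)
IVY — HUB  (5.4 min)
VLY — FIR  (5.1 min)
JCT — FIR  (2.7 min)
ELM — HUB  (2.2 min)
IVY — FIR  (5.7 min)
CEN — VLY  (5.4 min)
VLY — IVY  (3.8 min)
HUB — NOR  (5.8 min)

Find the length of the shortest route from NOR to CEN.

18.9 min

Running Dijkstra from NOR:
NOR: 0
HUB: 5.8  (via NOR)
ELM: 8  (via HUB)
MID: 8.2  (via HUB)
JCT: 10.7  (via HUB)
IVY: 11.2  (via HUB)
FIR: 13.4  (via JCT)
VLY: 13.5  (via HUB)
CEN: 18.9  (via VLY)
Shortest route: NOR–HUB–VLY–CEN = 18.9 min.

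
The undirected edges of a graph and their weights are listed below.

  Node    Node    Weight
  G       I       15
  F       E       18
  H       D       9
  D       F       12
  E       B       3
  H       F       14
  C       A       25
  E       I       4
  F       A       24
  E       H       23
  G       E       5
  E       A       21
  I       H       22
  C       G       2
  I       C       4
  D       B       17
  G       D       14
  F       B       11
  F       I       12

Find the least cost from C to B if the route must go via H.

50

Shortest C→H: C–G–D–H = 25
Best H to B: H–F–B costing 25
Total via H: 25 + 25 = 50.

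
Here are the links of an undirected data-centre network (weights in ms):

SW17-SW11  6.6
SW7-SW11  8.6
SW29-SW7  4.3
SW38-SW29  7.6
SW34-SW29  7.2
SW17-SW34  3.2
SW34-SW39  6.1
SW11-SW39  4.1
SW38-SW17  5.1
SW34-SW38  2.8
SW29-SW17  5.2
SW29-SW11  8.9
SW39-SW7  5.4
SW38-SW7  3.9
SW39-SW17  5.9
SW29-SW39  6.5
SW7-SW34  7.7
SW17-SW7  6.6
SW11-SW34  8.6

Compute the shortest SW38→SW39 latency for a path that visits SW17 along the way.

11 ms

Best SW38 to SW17: SW38–SW17 costing 5.1
Best SW17 to SW39: SW17–SW39 costing 5.9
Total via SW17: 5.1 + 5.9 = 11 ms.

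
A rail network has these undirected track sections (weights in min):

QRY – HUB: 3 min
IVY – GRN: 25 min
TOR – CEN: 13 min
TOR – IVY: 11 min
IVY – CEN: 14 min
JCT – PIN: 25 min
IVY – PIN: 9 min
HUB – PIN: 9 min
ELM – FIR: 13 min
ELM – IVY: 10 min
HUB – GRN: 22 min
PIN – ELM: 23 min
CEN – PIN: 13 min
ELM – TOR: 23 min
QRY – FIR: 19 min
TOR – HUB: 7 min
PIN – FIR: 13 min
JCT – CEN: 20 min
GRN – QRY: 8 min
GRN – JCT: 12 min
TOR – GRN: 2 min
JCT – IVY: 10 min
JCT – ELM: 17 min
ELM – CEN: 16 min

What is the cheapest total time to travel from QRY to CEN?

Running Dijkstra from QRY:
QRY: 0
HUB: 3  (via QRY)
GRN: 8  (via QRY)
TOR: 10  (via HUB)
PIN: 12  (via HUB)
FIR: 19  (via QRY)
JCT: 20  (via GRN)
IVY: 21  (via TOR)
CEN: 23  (via TOR)
Shortest route: QRY–HUB–TOR–CEN = 23 min.

23 min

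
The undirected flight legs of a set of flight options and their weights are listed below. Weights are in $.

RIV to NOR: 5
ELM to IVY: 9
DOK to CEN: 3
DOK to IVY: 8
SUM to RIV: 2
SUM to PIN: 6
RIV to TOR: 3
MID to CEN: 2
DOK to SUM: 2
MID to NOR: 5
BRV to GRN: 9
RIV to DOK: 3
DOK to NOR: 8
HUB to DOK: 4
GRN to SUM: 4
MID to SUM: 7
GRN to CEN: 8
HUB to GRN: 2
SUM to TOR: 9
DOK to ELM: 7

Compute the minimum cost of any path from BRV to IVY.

$23

Settle nodes by increasing distance from BRV:
BRV: 0
GRN: 9  (via BRV)
HUB: 11  (via GRN)
SUM: 13  (via GRN)
RIV: 15  (via SUM)
DOK: 15  (via HUB)
CEN: 17  (via GRN)
TOR: 18  (via RIV)
MID: 19  (via CEN)
PIN: 19  (via SUM)
NOR: 20  (via RIV)
ELM: 22  (via DOK)
IVY: 23  (via DOK)
Shortest route: BRV–GRN–HUB–DOK–IVY = $23.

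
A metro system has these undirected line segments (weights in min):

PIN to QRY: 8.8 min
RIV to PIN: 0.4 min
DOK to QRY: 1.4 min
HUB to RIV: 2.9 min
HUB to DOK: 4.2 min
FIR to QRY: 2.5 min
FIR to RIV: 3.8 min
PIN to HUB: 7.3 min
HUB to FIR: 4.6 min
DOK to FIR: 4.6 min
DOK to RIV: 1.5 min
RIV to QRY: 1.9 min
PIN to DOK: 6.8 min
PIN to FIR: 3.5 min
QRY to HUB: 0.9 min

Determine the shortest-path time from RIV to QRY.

Running Dijkstra from RIV:
RIV: 0
PIN: 0.4  (via RIV)
DOK: 1.5  (via RIV)
QRY: 1.9  (via RIV)
Shortest route: RIV → QRY = 1.9 min.

1.9 min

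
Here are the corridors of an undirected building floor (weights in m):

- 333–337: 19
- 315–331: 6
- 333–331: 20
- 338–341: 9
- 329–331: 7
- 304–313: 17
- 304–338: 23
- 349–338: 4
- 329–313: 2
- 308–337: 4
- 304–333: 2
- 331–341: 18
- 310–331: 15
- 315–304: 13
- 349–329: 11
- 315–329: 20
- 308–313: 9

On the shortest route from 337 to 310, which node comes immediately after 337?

308

Compare a few routes:
337 → 333 → 331 → 310: 19+20+15 = 54
337 → 308 → 313 → 329 → 331 → 310: 4+9+2+7+15 = 37
Cheapest is 337 → 308 → 313 → 329 → 331 → 310 at 37 m.
So from 337 the first move is to 308.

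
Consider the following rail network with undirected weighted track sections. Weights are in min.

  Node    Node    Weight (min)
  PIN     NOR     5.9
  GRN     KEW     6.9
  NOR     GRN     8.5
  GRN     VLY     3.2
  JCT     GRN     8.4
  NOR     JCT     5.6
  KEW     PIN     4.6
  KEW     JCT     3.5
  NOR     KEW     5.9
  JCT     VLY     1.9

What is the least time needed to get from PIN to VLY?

Shortest distances from PIN:
PIN: 0
KEW: 4.6  (via PIN)
NOR: 5.9  (via PIN)
JCT: 8.1  (via KEW)
VLY: 10  (via JCT)
Shortest route: PIN → KEW → JCT → VLY = 10 min.

10 min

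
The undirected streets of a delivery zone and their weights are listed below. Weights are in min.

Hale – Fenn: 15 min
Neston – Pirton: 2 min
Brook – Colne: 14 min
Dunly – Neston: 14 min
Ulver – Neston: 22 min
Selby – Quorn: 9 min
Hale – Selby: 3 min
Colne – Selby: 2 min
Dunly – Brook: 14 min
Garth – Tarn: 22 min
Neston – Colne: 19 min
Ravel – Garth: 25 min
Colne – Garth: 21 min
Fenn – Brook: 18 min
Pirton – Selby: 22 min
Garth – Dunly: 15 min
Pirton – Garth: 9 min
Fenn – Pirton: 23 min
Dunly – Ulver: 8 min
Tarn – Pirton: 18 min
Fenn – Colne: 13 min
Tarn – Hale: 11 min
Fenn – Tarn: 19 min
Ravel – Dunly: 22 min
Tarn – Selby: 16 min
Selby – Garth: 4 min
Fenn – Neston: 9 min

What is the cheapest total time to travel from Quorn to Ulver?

Compare a few routes:
Quorn - Selby - Garth - Pirton - Neston - Dunly - Ulver: 9+4+9+2+14+8 = 46
Quorn - Selby - Garth - Dunly - Ulver: 9+4+15+8 = 36
Cheapest is Quorn - Selby - Garth - Dunly - Ulver at 36 min.

36 min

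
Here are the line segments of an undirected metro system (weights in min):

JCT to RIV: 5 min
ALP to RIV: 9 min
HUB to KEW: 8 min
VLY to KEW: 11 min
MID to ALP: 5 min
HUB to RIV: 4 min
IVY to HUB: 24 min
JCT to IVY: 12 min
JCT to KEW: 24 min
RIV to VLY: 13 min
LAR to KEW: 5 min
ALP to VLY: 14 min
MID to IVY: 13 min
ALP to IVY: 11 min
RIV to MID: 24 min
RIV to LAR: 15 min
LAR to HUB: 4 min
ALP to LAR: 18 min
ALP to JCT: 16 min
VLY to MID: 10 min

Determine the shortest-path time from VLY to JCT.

18 min

Candidate routes:
VLY → RIV → JCT: 13+5 = 18
VLY → KEW → HUB → RIV → JCT: 11+8+4+5 = 28
VLY → MID → ALP → RIV → JCT: 10+5+9+5 = 29
VLY → ALP → RIV → JCT: 14+9+5 = 28
Cheapest is VLY → RIV → JCT at 18 min.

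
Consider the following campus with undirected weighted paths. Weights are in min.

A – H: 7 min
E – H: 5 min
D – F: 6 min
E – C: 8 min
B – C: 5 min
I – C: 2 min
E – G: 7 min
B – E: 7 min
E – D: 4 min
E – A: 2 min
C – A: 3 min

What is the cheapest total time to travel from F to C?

Settle nodes by increasing distance from F:
F: 0
D: 6  (via F)
E: 10  (via D)
A: 12  (via E)
C: 15  (via A)
Shortest route: F → D → E → A → C = 15 min.

15 min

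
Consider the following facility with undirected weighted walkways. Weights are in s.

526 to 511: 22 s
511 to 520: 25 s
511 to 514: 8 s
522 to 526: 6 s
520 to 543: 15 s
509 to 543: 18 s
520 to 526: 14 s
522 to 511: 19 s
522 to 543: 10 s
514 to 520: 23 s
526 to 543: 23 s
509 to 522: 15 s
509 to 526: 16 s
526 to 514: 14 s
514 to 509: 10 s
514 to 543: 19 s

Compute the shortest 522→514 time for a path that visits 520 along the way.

Shortest 522→520: 522–526–520 = 20
Shortest 520→514: 520–514 = 23
Total via 520: 20 + 23 = 43 s.

43 s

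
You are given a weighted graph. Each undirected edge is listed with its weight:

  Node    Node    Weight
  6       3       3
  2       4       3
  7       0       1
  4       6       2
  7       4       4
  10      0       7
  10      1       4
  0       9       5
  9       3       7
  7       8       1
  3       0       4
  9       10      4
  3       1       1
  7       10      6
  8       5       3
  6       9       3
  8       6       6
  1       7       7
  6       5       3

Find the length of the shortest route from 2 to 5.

Compare a few routes:
2 - 4 - 7 - 8 - 5: 3+4+1+3 = 11
2 - 4 - 6 - 5: 3+2+3 = 8
The minimum is 8 via 2 - 4 - 6 - 5.

8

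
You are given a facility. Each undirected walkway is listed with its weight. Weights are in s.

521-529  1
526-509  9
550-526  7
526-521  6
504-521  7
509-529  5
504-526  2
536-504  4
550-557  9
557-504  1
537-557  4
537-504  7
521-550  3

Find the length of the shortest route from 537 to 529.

Enumerating some paths:
537–504–521–529: 7+7+1 = 15
537–557–504–526–521–529: 4+1+2+6+1 = 14
537–504–526–521–529: 7+2+6+1 = 16
537–557–504–521–529: 4+1+7+1 = 13
Cheapest is 537–557–504–521–529 at 13 s.

13 s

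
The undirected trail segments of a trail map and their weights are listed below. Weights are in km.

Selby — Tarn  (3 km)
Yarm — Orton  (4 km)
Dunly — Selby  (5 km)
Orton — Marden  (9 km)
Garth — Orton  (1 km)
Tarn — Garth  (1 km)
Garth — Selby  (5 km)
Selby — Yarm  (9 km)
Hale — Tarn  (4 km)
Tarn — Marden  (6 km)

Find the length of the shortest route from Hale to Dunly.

12 km

Compare a few routes:
Hale → Tarn → Garth → Selby → Dunly: 4+1+5+5 = 15
Hale → Tarn → Selby → Dunly: 4+3+5 = 12
Hale → Tarn → Marden → Orton → Garth → Selby → Dunly: 4+6+9+1+5+5 = 30
Hale → Tarn → Garth → Orton → Yarm → Selby → Dunly: 4+1+1+4+9+5 = 24
Cheapest is Hale → Tarn → Selby → Dunly at 12 km.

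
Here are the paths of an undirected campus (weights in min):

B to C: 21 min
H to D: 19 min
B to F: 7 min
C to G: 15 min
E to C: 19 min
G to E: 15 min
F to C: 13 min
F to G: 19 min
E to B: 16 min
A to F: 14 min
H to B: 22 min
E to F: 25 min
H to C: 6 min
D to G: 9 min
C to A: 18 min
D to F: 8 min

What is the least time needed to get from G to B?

Enumerating some paths:
G–F–B: 19+7 = 26
G–D–F–B: 9+8+7 = 24
The minimum is 24 min via G–D–F–B.

24 min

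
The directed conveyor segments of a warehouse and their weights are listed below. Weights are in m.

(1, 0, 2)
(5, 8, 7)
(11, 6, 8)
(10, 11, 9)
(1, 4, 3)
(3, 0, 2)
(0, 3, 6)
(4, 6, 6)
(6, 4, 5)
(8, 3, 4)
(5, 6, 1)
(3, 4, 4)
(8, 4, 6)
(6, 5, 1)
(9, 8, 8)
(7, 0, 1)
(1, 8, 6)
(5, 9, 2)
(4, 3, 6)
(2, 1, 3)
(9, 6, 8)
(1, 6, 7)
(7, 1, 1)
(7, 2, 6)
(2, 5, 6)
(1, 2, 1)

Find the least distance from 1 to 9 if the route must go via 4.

Shortest 1→4: 1 → 4 = 3
Shortest 4→9: 4 → 6 → 5 → 9 = 9
Total via 4: 3 + 9 = 12 m.

12 m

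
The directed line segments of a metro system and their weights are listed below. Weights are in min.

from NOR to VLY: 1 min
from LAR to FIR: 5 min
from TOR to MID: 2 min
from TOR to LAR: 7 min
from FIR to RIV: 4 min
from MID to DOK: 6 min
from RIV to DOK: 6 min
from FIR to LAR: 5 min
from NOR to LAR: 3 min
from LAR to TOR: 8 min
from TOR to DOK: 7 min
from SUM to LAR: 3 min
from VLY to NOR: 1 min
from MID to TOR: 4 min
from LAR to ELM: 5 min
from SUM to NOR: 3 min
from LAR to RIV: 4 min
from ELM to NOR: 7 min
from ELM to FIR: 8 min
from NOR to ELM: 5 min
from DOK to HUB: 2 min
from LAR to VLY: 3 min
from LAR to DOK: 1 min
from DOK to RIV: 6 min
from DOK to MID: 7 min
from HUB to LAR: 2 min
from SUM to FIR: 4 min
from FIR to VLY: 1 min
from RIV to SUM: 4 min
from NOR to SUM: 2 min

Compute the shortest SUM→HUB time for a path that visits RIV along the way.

15 min

Shortest SUM→RIV: SUM → LAR → RIV = 7
Best RIV to HUB: RIV → DOK → HUB costing 8
Total via RIV: 7 + 8 = 15 min.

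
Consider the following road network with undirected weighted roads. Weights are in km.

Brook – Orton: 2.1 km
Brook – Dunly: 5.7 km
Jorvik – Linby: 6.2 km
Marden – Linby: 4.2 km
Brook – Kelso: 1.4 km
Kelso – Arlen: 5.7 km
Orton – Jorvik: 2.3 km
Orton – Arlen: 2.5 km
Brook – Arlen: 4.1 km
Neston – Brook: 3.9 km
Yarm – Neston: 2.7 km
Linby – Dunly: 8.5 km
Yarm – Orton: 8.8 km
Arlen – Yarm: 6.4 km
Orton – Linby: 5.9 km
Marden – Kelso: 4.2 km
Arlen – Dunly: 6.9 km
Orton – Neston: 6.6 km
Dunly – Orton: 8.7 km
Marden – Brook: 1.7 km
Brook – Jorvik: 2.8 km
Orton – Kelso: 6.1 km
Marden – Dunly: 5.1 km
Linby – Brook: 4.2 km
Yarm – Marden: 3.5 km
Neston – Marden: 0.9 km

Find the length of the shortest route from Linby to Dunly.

Running Dijkstra from Linby:
Linby: 0
Brook: 4.2  (via Linby)
Marden: 4.2  (via Linby)
Neston: 5.1  (via Marden)
Kelso: 5.6  (via Brook)
Orton: 5.9  (via Linby)
Jorvik: 6.2  (via Linby)
Yarm: 7.7  (via Marden)
Arlen: 8.3  (via Brook)
Dunly: 8.5  (via Linby)
Shortest route: Linby–Dunly = 8.5 km.

8.5 km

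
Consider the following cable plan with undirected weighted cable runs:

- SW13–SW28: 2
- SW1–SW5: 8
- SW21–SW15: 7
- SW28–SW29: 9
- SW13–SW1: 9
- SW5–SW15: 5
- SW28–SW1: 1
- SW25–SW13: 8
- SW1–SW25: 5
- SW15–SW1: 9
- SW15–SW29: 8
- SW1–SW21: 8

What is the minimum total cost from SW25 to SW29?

15

Enumerating some paths:
SW25 → SW13 → SW28 → SW29: 8+2+9 = 19
SW25 → SW1 → SW28 → SW29: 5+1+9 = 15
SW25 → SW1 → SW15 → SW29: 5+9+8 = 22
Cheapest is SW25 → SW1 → SW28 → SW29 at 15.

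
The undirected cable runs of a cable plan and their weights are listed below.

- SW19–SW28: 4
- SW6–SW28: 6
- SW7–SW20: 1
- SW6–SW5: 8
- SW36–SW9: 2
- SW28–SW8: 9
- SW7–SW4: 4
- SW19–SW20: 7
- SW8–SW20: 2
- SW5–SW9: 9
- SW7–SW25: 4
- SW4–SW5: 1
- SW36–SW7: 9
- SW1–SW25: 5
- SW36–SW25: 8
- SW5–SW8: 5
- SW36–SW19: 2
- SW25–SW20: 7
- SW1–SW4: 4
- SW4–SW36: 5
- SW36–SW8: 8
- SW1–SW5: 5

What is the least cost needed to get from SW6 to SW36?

Candidate routes:
SW6 - SW5 - SW4 - SW36: 8+1+5 = 14
SW6 - SW28 - SW19 - SW36: 6+4+2 = 12
The minimum is 12 via SW6 - SW28 - SW19 - SW36.

12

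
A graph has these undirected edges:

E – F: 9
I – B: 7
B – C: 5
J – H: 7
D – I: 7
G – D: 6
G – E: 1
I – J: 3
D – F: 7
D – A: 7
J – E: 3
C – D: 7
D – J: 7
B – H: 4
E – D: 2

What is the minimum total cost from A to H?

Shortest distances from A:
A: 0
D: 7  (via A)
E: 9  (via D)
G: 10  (via E)
J: 12  (via E)
C: 14  (via D)
F: 14  (via D)
I: 14  (via D)
B: 19  (via C)
H: 19  (via J)
Shortest route: A–D–E–J–H = 19.

19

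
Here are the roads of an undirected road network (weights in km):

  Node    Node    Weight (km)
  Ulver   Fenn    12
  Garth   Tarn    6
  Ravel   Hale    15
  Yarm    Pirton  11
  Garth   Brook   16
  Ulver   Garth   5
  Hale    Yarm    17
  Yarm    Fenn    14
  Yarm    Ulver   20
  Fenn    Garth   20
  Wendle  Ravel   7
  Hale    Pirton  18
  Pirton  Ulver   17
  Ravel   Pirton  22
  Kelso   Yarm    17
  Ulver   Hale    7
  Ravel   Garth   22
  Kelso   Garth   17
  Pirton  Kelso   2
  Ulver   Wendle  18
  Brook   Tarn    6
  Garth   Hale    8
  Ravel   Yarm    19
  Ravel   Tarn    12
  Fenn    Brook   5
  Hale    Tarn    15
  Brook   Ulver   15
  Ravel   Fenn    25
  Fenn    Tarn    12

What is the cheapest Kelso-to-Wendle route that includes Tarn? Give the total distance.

42 km

Shortest Kelso→Tarn: Kelso → Garth → Tarn = 23
Best Tarn to Wendle: Tarn → Ravel → Wendle costing 19
Total via Tarn: 23 + 19 = 42 km.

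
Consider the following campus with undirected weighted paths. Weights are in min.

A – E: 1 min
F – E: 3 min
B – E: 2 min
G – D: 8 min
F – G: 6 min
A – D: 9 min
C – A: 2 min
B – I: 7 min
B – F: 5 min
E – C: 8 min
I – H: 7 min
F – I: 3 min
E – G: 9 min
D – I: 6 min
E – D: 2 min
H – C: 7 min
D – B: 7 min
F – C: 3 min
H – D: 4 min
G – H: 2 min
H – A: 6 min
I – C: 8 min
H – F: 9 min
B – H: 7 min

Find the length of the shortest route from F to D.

Settle nodes by increasing distance from F:
F: 0
C: 3  (via F)
E: 3  (via F)
I: 3  (via F)
A: 4  (via E)
B: 5  (via F)
D: 5  (via E)
Shortest route: F → E → D = 5 min.

5 min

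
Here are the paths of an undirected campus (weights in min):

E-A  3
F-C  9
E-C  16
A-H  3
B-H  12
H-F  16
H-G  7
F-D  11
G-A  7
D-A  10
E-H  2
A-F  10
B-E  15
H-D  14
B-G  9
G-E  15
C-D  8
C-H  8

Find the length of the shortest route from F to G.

Running Dijkstra from F:
F: 0
C: 9  (via F)
A: 10  (via F)
D: 11  (via F)
E: 13  (via A)
H: 13  (via A)
G: 17  (via A)
Shortest route: F → A → G = 17 min.

17 min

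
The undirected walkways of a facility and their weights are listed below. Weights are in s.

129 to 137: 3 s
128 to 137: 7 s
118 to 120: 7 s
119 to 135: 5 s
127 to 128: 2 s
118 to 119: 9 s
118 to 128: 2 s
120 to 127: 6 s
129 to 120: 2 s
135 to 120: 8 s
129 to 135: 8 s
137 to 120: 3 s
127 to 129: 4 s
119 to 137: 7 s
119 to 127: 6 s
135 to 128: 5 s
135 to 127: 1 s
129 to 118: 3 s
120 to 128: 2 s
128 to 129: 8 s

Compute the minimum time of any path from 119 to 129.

10 s

Enumerating some paths:
119 → 135 → 127 → 128 → 120 → 129: 5+1+2+2+2 = 12
119 → 127 → 129: 6+4 = 10
119 → 118 → 129: 9+3 = 12
119 → 137 → 120 → 129: 7+3+2 = 12
Cheapest is 119 → 127 → 129 at 10 s.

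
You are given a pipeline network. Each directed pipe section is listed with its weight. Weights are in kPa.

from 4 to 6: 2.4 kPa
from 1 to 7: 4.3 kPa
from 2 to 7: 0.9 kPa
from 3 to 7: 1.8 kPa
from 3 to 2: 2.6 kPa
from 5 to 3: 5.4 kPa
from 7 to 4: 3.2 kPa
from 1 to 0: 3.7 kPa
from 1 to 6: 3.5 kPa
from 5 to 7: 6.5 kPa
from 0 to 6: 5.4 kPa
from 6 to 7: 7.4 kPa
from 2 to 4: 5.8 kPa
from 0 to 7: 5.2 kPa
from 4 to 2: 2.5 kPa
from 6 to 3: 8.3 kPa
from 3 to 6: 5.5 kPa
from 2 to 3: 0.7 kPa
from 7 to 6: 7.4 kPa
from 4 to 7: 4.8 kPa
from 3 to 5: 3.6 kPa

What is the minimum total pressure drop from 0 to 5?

Enumerating some paths:
0 - 6 - 3 - 5: 5.4+8.3+3.6 = 17.3
0 - 7 - 4 - 2 - 3 - 5: 5.2+3.2+2.5+0.7+3.6 = 15.2
0 - 7 - 4 - 6 - 3 - 5: 5.2+3.2+2.4+8.3+3.6 = 22.7
0 - 6 - 7 - 4 - 2 - 3 - 5: 5.4+7.4+3.2+2.5+0.7+3.6 = 22.8
The minimum is 15.2 kPa via 0 - 7 - 4 - 2 - 3 - 5.

15.2 kPa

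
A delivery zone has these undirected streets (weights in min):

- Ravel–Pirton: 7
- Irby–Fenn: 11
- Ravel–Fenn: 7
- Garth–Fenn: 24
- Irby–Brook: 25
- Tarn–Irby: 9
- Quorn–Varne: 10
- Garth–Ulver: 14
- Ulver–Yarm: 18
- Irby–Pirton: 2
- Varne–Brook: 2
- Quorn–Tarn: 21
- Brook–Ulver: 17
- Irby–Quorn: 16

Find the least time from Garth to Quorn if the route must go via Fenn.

Best Garth to Fenn: Garth → Fenn costing 24
Shortest Fenn→Quorn: Fenn → Irby → Quorn = 27
Total via Fenn: 24 + 27 = 51 min.

51 min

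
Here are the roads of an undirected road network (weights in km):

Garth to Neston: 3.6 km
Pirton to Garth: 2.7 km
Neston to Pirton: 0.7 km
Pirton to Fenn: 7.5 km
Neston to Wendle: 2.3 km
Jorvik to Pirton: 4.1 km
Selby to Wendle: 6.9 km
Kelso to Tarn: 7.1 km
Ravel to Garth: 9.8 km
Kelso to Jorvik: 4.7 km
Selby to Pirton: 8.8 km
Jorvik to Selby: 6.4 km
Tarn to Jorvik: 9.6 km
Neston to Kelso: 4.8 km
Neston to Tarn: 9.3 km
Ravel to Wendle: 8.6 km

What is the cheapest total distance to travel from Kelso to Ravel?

Compare a few routes:
Kelso - Neston - Wendle - Ravel: 4.8+2.3+8.6 = 15.7
Kelso - Jorvik - Pirton - Neston - Wendle - Ravel: 4.7+4.1+0.7+2.3+8.6 = 20.4
Kelso - Neston - Pirton - Garth - Ravel: 4.8+0.7+2.7+9.8 = 18
Kelso - Neston - Garth - Ravel: 4.8+3.6+9.8 = 18.2
The minimum is 15.7 km via Kelso - Neston - Wendle - Ravel.

15.7 km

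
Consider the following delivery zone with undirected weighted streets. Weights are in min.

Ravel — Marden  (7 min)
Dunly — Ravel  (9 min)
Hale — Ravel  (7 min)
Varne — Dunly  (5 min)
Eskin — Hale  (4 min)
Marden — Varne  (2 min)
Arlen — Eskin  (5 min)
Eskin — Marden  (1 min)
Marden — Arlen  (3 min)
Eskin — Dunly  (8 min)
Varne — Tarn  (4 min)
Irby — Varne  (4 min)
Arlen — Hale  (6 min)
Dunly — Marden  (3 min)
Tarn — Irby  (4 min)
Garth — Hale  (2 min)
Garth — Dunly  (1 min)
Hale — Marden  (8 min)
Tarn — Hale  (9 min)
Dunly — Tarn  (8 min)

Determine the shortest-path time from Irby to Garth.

10 min

Running Dijkstra from Irby:
Irby: 0
Tarn: 4  (via Irby)
Varne: 4  (via Irby)
Marden: 6  (via Varne)
Eskin: 7  (via Marden)
Dunly: 9  (via Varne)
Arlen: 9  (via Marden)
Garth: 10  (via Dunly)
Shortest route: Irby → Varne → Dunly → Garth = 10 min.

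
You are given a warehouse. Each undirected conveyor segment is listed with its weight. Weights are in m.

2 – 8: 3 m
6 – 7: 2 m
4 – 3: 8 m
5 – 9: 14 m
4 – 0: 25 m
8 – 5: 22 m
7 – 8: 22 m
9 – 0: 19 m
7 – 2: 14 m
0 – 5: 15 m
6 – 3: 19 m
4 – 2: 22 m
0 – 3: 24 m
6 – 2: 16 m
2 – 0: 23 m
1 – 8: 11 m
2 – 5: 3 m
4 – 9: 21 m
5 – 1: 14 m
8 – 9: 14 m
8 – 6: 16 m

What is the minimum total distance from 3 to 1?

Settle nodes by increasing distance from 3:
3: 0
4: 8  (via 3)
6: 19  (via 3)
7: 21  (via 6)
0: 24  (via 3)
9: 29  (via 4)
2: 30  (via 4)
5: 33  (via 2)
8: 33  (via 2)
1: 44  (via 8)
Shortest route: 3 → 4 → 2 → 8 → 1 = 44 m.

44 m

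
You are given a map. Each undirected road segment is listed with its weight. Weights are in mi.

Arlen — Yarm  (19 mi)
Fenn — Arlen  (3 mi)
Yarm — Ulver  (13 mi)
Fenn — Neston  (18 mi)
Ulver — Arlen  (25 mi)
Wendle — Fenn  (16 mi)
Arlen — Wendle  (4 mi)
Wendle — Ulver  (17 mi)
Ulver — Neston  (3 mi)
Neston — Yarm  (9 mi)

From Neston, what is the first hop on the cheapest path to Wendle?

Ulver

Enumerating some paths:
Neston - Fenn - Arlen - Wendle: 18+3+4 = 25
Neston - Ulver - Wendle: 3+17 = 20
Neston - Yarm - Arlen - Wendle: 9+19+4 = 32
Cheapest is Neston - Ulver - Wendle at 20 mi.
So from Neston the first move is to Ulver.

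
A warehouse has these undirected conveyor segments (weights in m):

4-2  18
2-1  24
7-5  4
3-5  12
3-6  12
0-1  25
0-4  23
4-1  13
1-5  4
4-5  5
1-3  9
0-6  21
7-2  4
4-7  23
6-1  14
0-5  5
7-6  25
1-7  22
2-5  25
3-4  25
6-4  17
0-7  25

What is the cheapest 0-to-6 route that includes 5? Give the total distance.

23 m

Shortest 0→5: 0 → 5 = 5
Best 5 to 6: 5 → 1 → 6 costing 18
Total via 5: 5 + 18 = 23 m.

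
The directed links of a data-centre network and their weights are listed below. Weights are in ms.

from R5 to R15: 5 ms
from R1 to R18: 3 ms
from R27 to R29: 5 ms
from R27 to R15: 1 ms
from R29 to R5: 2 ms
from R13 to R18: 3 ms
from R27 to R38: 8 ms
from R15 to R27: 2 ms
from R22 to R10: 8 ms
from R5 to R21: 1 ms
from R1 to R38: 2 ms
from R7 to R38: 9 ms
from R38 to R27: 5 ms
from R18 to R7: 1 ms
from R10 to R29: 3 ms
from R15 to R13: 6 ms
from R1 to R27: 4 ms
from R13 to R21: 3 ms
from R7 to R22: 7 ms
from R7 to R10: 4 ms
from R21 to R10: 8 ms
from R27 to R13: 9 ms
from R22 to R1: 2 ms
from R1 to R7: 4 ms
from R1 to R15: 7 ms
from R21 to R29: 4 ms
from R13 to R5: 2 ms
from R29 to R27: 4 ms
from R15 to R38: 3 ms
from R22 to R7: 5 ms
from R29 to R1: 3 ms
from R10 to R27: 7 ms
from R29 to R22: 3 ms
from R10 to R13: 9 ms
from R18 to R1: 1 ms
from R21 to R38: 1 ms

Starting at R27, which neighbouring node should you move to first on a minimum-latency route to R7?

Compare a few routes:
R27 - R13 - R18 - R7: 9+3+1 = 13
R27 - R29 - R1 - R18 - R7: 5+3+3+1 = 12
R27 - R29 - R1 - R7: 5+3+4 = 12
R27 - R15 - R13 - R18 - R7: 1+6+3+1 = 11
The minimum is 11 ms via R27 - R15 - R13 - R18 - R7.
So from R27 the first move is to R15.

R15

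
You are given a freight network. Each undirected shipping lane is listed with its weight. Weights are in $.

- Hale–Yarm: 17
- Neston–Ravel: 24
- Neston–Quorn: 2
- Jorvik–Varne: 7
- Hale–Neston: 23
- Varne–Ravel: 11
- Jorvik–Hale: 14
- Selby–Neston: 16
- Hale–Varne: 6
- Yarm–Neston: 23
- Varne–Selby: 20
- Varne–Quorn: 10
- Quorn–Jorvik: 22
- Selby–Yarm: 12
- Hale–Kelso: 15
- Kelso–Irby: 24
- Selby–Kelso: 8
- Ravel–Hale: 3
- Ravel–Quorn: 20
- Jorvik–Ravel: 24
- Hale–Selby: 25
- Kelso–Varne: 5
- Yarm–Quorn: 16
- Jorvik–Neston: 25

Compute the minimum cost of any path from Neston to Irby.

$41

Running Dijkstra from Neston:
Neston: 0
Quorn: 2  (via Neston)
Varne: 12  (via Quorn)
Selby: 16  (via Neston)
Kelso: 17  (via Varne)
Yarm: 18  (via Quorn)
Hale: 18  (via Varne)
Jorvik: 19  (via Varne)
Ravel: 21  (via Hale)
Irby: 41  (via Kelso)
Shortest route: Neston–Quorn–Varne–Kelso–Irby = $41.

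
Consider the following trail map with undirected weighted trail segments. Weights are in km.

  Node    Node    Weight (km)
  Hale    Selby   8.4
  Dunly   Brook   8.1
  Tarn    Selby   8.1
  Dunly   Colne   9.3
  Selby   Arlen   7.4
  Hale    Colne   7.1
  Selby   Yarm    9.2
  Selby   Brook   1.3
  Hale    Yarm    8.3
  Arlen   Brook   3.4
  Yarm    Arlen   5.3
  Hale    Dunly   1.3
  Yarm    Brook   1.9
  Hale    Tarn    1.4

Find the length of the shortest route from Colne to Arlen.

19.9 km

Compare a few routes:
Colne → Hale → Yarm → Brook → Arlen: 7.1+8.3+1.9+3.4 = 20.7
Colne → Hale → Yarm → Arlen: 7.1+8.3+5.3 = 20.7
Colne → Hale → Dunly → Brook → Arlen: 7.1+1.3+8.1+3.4 = 19.9
Colne → Hale → Selby → Brook → Arlen: 7.1+8.4+1.3+3.4 = 20.2
The minimum is 19.9 km via Colne → Hale → Dunly → Brook → Arlen.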